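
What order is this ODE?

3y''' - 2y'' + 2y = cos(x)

The order is 3 (highest derivative is of order 3).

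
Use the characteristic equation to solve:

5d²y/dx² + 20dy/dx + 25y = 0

Characteristic equation: 5r² + 20r + 25 = 0
Divide by 5: r² + 4r + 5 = 0
Roots: r = -2 ± i (complex conjugates)
General solution: y = e^(-2x)(C₁cos(x) + C₂sin(x))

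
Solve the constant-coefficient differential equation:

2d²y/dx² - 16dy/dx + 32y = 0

Characteristic equation: 2r² - 16r + 32 = 0
Divide by 2: r² - 8r + 16 = 0
Factored: (r - 4)² = 0
Repeated root: r = 4
General solution: y = (C₁ + C₂x)e^(4x)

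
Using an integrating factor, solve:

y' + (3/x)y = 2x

Using integrating factor method:

General solution: y = (2/5)x^2 + Cx^(-3)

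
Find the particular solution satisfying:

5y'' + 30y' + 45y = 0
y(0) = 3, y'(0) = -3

General solution: y = (C₁ + C₂x)e^(-3x)
Repeated root r = -3
Applying ICs: C₁ = 3, C₂ = 6
Particular solution: y = (3 + 6x)e^(-3x)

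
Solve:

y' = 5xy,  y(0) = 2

General solution: y = Ce^(5x²/2)
Applying IC y(0) = 2:
Particular solution: y = 2e^(5x²/2)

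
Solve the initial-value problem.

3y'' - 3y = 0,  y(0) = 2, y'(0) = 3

General solution: y = C₁e^x + C₂e^(-x)
Applying ICs: C₁ = 5/2, C₂ = -1/2
Particular solution: y = (5/2)e^x - (1/2)e^(-x)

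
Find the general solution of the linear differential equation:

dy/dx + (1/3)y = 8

Using integrating factor method:

General solution: y = 24 + Ce^(-x/3)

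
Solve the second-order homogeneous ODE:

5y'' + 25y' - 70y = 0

Characteristic equation: 5r² + 25r - 70 = 0
Divide by 5: r² + 5r - 14 = 0
Roots: r = 2, -7 (distinct real)
General solution: y = C₁e^(2x) + C₂e^(-7x)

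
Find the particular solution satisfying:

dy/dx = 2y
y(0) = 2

General solution: y = Ce^(2x)
Applying IC y(0) = 2:
Particular solution: y = 2e^(2x)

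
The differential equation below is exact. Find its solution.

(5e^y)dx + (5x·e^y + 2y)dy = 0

Verify exactness: ∂M/∂y = ∂N/∂x ✓
Find F(x,y) such that ∂F/∂x = M, ∂F/∂y = N
Solution: 5x·e^y + y² = C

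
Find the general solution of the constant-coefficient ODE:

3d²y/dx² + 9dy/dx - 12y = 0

Characteristic equation: 3r² + 9r - 12 = 0
Divide by 3: r² + 3r - 4 = 0
Roots: r = 1, -4 (distinct real)
General solution: y = C₁e^x + C₂e^(-4x)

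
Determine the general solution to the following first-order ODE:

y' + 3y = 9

Using integrating factor method:

General solution: y = 3 + Ce^(-3x)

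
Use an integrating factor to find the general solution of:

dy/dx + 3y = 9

Using integrating factor method:

General solution: y = 3 + Ce^(-3x)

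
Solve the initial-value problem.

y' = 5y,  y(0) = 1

General solution: y = Ce^(5x)
Applying IC y(0) = 1:
Particular solution: y = e^(5x)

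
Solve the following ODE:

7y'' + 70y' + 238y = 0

Characteristic equation: 7r² + 70r + 238 = 0
Divide by 7: r² + 10r + 34 = 0
Roots: r = -5 ± 3i (complex conjugates)
General solution: y = e^(-5x)(C₁cos(3x) + C₂sin(3x))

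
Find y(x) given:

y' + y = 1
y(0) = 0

General solution: y = 1 + Ce^(-x)
Applying y(0) = 0: C = 0 - 1 = -1
Particular solution: y = 1 - e^(-x)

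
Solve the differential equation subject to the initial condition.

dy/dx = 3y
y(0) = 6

General solution: y = Ce^(3x)
Applying IC y(0) = 6:
Particular solution: y = 6e^(3x)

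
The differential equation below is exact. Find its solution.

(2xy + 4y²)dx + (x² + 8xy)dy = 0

Verify exactness: ∂M/∂y = ∂N/∂x ✓
Find F(x,y) such that ∂F/∂x = M, ∂F/∂y = N
Solution: x²y + 4xy² = C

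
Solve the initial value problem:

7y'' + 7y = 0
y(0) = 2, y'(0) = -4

General solution: y = C₁cos(x) + C₂sin(x)
Complex roots r = ±i
Applying ICs: C₁ = 2, C₂ = -4
Particular solution: y = 2cos(x) - 4sin(x)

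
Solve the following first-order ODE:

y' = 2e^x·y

Separating variables and integrating:
ln|y| = 2e^x + C

General solution: y = Ce^(2e^x)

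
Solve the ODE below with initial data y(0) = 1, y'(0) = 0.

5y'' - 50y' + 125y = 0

General solution: y = (C₁ + C₂x)e^(5x)
Repeated root r = 5
Applying ICs: C₁ = 1, C₂ = -5
Particular solution: y = (1 - 5x)e^(5x)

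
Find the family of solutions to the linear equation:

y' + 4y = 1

Using integrating factor method:

General solution: y = 1/4 + Ce^(-4x)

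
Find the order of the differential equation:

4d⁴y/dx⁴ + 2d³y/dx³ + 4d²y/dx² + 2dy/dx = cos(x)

The order is 4 (highest derivative is of order 4).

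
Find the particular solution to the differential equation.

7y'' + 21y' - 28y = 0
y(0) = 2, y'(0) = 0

General solution: y = C₁e^x + C₂e^(-4x)
Applying ICs: C₁ = 8/5, C₂ = 2/5
Particular solution: y = (8/5)e^x + (2/5)e^(-4x)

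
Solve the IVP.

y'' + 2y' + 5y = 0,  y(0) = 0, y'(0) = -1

General solution: y = e^(-x)(C₁cos(2x) + C₂sin(2x))
Complex roots r = -1 ± 2i
Applying ICs: C₁ = 0, C₂ = -1/2
Particular solution: y = e^(-x)(-(1/2)sin(2x))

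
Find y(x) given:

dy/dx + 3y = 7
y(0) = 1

General solution: y = 7/3 + Ce^(-3x)
Applying y(0) = 1: C = 1 - 7/3 = -4/3
Particular solution: y = 7/3 - (4/3)e^(-3x)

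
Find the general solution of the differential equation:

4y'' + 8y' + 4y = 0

Characteristic equation: 4r² + 8r + 4 = 0
Divide by 4: r² + 2r + 1 = 0
Factored: (r + 1)² = 0
Repeated root: r = -1
General solution: y = (C₁ + C₂x)e^(-x)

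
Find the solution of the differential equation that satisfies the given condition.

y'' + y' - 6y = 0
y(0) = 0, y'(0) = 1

General solution: y = C₁e^(2x) + C₂e^(-3x)
Applying ICs: C₁ = 1/5, C₂ = -1/5
Particular solution: y = (1/5)e^(2x) - (1/5)e^(-3x)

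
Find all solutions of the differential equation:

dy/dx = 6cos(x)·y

Separating variables and integrating:
ln|y| = 6sin(x) + C

General solution: y = Ce^(6sin(x))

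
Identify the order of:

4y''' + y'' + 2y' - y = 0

The order is 3 (highest derivative is of order 3).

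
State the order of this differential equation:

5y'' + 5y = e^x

The order is 2 (highest derivative is of order 2).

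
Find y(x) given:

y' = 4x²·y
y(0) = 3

General solution: y = Ce^(4x³/3)
Applying IC y(0) = 3:
Particular solution: y = 3e^(4x³/3)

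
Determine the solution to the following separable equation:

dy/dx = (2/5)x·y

Separating variables and integrating:
ln|y| = x^2/5 + C

General solution: y = Ce^(x^2/5)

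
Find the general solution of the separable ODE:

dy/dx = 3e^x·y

Separating variables and integrating:
ln|y| = 3e^x + C

General solution: y = Ce^(3e^x)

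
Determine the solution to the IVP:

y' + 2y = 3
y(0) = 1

General solution: y = 3/2 + Ce^(-2x)
Applying y(0) = 1: C = 1 - 3/2 = -1/2
Particular solution: y = 3/2 - (1/2)e^(-2x)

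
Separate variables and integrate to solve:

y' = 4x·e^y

Separating variables and integrating:
-e^(-y) = 2x² + C

General solution: y = -ln(C - 2x²)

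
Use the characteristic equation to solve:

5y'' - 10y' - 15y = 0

Characteristic equation: 5r² - 10r - 15 = 0
Divide by 5: r² - 2r - 3 = 0
Roots: r = 3, -1 (distinct real)
General solution: y = C₁e^(3x) + C₂e^(-x)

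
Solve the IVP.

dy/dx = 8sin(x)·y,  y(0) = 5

General solution: y = Ce^(-8cos(x))
Applying IC y(0) = 5:
Particular solution: y = 5e^(8(1-cos(x)))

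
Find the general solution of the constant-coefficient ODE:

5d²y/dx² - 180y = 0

Characteristic equation: 5r² - 180 = 0
Divide by 5: r² - 36 = 0
Roots: r = 6, -6 (distinct real)
General solution: y = C₁e^(6x) + C₂e^(-6x)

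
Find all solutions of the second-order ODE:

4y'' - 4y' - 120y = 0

Characteristic equation: 4r² - 4r - 120 = 0
Divide by 4: r² - r - 30 = 0
Roots: r = 6, -5 (distinct real)
General solution: y = C₁e^(6x) + C₂e^(-5x)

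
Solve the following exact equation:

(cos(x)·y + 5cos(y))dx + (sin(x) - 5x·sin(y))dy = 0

Verify exactness: ∂M/∂y = ∂N/∂x ✓
Find F(x,y) such that ∂F/∂x = M, ∂F/∂y = N
Solution: sin(x)·y + 5x·cos(y) = C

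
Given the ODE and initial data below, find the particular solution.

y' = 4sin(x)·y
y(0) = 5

General solution: y = Ce^(-4cos(x))
Applying IC y(0) = 5:
Particular solution: y = 5e^(4(1-cos(x)))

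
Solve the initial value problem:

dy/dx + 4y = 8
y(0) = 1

General solution: y = 2 + Ce^(-4x)
Applying y(0) = 1: C = 1 - 2 = -1
Particular solution: y = 2 - e^(-4x)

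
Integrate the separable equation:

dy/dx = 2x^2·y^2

Separating variables and integrating:
-1/y = 2x^3/3 + C

General solution: y^-1 = (-2/3)x^3 + C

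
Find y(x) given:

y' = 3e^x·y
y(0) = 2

General solution: y = Ce^(3e^x)
Applying IC y(0) = 2:
Particular solution: y = 2e^(3(e^x - 1))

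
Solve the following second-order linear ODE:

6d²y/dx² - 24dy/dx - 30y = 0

Characteristic equation: 6r² - 24r - 30 = 0
Divide by 6: r² - 4r - 5 = 0
Roots: r = 5, -1 (distinct real)
General solution: y = C₁e^(5x) + C₂e^(-x)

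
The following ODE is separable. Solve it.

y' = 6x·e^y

Separating variables and integrating:
-e^(-y) = 3x² + C

General solution: y = -ln(C - 3x²)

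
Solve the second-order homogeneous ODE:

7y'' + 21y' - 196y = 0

Characteristic equation: 7r² + 21r - 196 = 0
Divide by 7: r² + 3r - 28 = 0
Roots: r = 4, -7 (distinct real)
General solution: y = C₁e^(4x) + C₂e^(-7x)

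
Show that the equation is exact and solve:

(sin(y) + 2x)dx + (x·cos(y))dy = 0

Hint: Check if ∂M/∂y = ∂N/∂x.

Verify exactness: ∂M/∂y = ∂N/∂x ✓
Find F(x,y) such that ∂F/∂x = M, ∂F/∂y = N
Solution: x·sin(y) + x² = C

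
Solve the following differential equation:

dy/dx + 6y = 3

Using integrating factor method:

General solution: y = 1/2 + Ce^(-6x)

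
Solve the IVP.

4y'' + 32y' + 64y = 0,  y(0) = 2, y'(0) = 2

General solution: y = (C₁ + C₂x)e^(-4x)
Repeated root r = -4
Applying ICs: C₁ = 2, C₂ = 10
Particular solution: y = (2 + 10x)e^(-4x)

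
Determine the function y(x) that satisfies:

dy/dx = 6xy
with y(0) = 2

General solution: y = Ce^(3x²)
Applying IC y(0) = 2:
Particular solution: y = 2e^(3x²)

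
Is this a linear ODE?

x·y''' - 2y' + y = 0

Yes. Linear (y and its derivatives appear to the first power only, no products of y terms)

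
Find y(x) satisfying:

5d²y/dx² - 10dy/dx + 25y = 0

Characteristic equation: 5r² - 10r + 25 = 0
Divide by 5: r² - 2r + 5 = 0
Roots: r = 1 ± 2i (complex conjugates)
General solution: y = e^x(C₁cos(2x) + C₂sin(2x))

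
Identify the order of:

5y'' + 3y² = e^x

The order is 2 (highest derivative is of order 2).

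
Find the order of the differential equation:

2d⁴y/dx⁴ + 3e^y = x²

The order is 4 (highest derivative is of order 4).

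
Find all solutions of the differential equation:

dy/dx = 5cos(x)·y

Separating variables and integrating:
ln|y| = 5sin(x) + C

General solution: y = Ce^(5sin(x))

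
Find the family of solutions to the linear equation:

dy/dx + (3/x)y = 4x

Using integrating factor method:

General solution: y = (4/5)x^2 + Cx^(-3)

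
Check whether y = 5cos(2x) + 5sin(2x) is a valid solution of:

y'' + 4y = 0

Verification:
y'' = -20cos(2x) - 20sin(2x)
y'' + 4y = 0 ✓

Yes, it is a solution.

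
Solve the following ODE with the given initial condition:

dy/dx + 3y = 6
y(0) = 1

General solution: y = 2 + Ce^(-3x)
Applying y(0) = 1: C = 1 - 2 = -1
Particular solution: y = 2 - e^(-3x)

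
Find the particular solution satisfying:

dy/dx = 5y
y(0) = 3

General solution: y = Ce^(5x)
Applying IC y(0) = 3:
Particular solution: y = 3e^(5x)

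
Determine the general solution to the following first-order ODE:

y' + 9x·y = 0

Using integrating factor method:

General solution: y = Ce^(-9x^2/2)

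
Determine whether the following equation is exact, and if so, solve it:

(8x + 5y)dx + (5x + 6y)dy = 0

Verify exactness: ∂M/∂y = ∂N/∂x ✓
Find F(x,y) such that ∂F/∂x = M, ∂F/∂y = N
Solution: 4x² + 5xy + 3y² = C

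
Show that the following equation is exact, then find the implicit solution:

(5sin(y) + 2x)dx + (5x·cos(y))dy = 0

Verify exactness: ∂M/∂y = ∂N/∂x ✓
Find F(x,y) such that ∂F/∂x = M, ∂F/∂y = N
Solution: 5x·sin(y) + x² = C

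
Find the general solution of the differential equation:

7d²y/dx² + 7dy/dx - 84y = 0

Characteristic equation: 7r² + 7r - 84 = 0
Divide by 7: r² + r - 12 = 0
Roots: r = 3, -4 (distinct real)
General solution: y = C₁e^(3x) + C₂e^(-4x)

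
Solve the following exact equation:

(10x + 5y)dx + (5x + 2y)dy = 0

Verify exactness: ∂M/∂y = ∂N/∂x ✓
Find F(x,y) such that ∂F/∂x = M, ∂F/∂y = N
Solution: 5x² + 5xy + y² = C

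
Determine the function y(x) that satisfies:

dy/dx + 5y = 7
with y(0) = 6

General solution: y = 7/5 + Ce^(-5x)
Applying y(0) = 6: C = 6 - 7/5 = 23/5
Particular solution: y = 7/5 + (23/5)e^(-5x)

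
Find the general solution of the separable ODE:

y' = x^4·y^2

Separating variables and integrating:
-1/y = x^5/5 + C

General solution: y^-1 = (-1/5)x^5 + C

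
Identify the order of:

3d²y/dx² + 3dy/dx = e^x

The order is 2 (highest derivative is of order 2).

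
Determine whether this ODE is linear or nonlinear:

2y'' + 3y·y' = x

Nonlinear (product y·y')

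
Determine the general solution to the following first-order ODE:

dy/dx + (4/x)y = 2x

Using integrating factor method:

General solution: y = (1/3)x^2 + Cx^(-4)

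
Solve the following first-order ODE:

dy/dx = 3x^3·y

Separating variables and integrating:
ln|y| = 3x^4/4 + C

General solution: y = Ce^(3x^4/4)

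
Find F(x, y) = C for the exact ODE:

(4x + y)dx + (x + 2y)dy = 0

Verify exactness: ∂M/∂y = ∂N/∂x ✓
Find F(x,y) such that ∂F/∂x = M, ∂F/∂y = N
Solution: 2x² + xy + y² = C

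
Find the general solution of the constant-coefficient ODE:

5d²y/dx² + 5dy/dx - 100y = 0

Characteristic equation: 5r² + 5r - 100 = 0
Divide by 5: r² + r - 20 = 0
Roots: r = 4, -5 (distinct real)
General solution: y = C₁e^(4x) + C₂e^(-5x)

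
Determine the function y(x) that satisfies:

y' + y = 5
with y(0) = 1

General solution: y = 5 + Ce^(-x)
Applying y(0) = 1: C = 1 - 5 = -4
Particular solution: y = 5 - 4e^(-x)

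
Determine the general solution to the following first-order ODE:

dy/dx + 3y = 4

Using integrating factor method:

General solution: y = 4/3 + Ce^(-3x)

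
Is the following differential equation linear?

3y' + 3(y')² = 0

No. Nonlinear ((y')² term)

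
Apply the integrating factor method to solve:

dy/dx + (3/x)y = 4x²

Using integrating factor method:

General solution: y = (2/3)x^3 + Cx^(-3)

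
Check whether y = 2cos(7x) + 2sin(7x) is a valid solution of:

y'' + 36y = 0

Verification:
y'' = -98cos(7x) - 98sin(7x)
y'' + 36y ≠ 0 (frequency mismatch: got 49 instead of 36)

No, it is not a solution.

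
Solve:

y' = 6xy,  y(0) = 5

General solution: y = Ce^(3x²)
Applying IC y(0) = 5:
Particular solution: y = 5e^(3x²)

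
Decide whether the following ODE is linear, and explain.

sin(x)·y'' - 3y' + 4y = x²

Linear (y and its derivatives appear to the first power only, no products of y terms)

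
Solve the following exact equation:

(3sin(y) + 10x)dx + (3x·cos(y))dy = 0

Verify exactness: ∂M/∂y = ∂N/∂x ✓
Find F(x,y) such that ∂F/∂x = M, ∂F/∂y = N
Solution: 3x·sin(y) + 5x² = C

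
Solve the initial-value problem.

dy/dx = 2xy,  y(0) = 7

General solution: y = Ce^(x²)
Applying IC y(0) = 7:
Particular solution: y = 7e^(x²)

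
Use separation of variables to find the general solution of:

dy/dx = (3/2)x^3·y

Separating variables and integrating:
ln|y| = 3x^4/8 + C

General solution: y = Ce^(3x^4/8)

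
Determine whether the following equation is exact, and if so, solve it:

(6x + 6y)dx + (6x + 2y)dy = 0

Verify exactness: ∂M/∂y = ∂N/∂x ✓
Find F(x,y) such that ∂F/∂x = M, ∂F/∂y = N
Solution: 3x² + 6xy + y² = C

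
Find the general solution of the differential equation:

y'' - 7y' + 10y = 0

Characteristic equation: r² - 7r + 10 = 0
Roots: r = 2, 5 (distinct real)
General solution: y = C₁e^(2x) + C₂e^(5x)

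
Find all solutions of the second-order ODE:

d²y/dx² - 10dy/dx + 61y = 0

Characteristic equation: r² - 10r + 61 = 0
Roots: r = 5 ± 6i (complex conjugates)
General solution: y = e^(5x)(C₁cos(6x) + C₂sin(6x))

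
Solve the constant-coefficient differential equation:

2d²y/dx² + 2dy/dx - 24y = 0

Characteristic equation: 2r² + 2r - 24 = 0
Divide by 2: r² + r - 12 = 0
Roots: r = 3, -4 (distinct real)
General solution: y = C₁e^(3x) + C₂e^(-4x)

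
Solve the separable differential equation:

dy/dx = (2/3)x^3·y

Separating variables and integrating:
ln|y| = x^4/6 + C

General solution: y = Ce^(x^4/6)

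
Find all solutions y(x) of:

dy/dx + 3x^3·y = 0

Using integrating factor method:

General solution: y = Ce^(-3x^4/4)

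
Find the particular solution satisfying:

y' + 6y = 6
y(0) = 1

General solution: y = 1 + Ce^(-6x)
Applying y(0) = 1: C = 1 - 1 = 0
Particular solution: y = 1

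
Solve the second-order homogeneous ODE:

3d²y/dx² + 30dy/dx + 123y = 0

Characteristic equation: 3r² + 30r + 123 = 0
Divide by 3: r² + 10r + 41 = 0
Roots: r = -5 ± 4i (complex conjugates)
General solution: y = e^(-5x)(C₁cos(4x) + C₂sin(4x))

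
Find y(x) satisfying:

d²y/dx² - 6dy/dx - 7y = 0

Characteristic equation: r² - 6r - 7 = 0
Roots: r = 7, -1 (distinct real)
General solution: y = C₁e^(7x) + C₂e^(-x)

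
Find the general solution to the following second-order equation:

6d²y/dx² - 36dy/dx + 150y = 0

Characteristic equation: 6r² - 36r + 150 = 0
Divide by 6: r² - 6r + 25 = 0
Roots: r = 3 ± 4i (complex conjugates)
General solution: y = e^(3x)(C₁cos(4x) + C₂sin(4x))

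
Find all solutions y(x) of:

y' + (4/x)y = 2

Using integrating factor method:

General solution: y = (2/5)x + Cx^(-4)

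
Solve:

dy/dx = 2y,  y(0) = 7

General solution: y = Ce^(2x)
Applying IC y(0) = 7:
Particular solution: y = 7e^(2x)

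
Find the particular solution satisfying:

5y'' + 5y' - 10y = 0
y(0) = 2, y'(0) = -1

General solution: y = C₁e^x + C₂e^(-2x)
Applying ICs: C₁ = 1, C₂ = 1
Particular solution: y = e^x + e^(-2x)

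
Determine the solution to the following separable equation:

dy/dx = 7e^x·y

Separating variables and integrating:
ln|y| = 7e^x + C

General solution: y = Ce^(7e^x)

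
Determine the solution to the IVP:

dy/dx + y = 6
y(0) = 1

General solution: y = 6 + Ce^(-x)
Applying y(0) = 1: C = 1 - 6 = -5
Particular solution: y = 6 - 5e^(-x)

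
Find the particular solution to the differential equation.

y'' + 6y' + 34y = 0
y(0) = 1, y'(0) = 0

General solution: y = e^(-3x)(C₁cos(5x) + C₂sin(5x))
Complex roots r = -3 ± 5i
Applying ICs: C₁ = 1, C₂ = 3/5
Particular solution: y = e^(-3x)(cos(5x) + (3/5)sin(5x))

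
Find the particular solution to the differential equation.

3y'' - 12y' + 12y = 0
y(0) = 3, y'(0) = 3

General solution: y = (C₁ + C₂x)e^(2x)
Repeated root r = 2
Applying ICs: C₁ = 3, C₂ = -3
Particular solution: y = (3 - 3x)e^(2x)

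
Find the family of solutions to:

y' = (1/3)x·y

Separating variables and integrating:
ln|y| = x^2/6 + C

General solution: y = Ce^(x^2/6)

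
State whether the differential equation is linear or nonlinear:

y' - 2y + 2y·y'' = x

Nonlinear (y·y'' term)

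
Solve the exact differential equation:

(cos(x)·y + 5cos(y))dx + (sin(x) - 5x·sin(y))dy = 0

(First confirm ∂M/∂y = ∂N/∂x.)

Verify exactness: ∂M/∂y = ∂N/∂x ✓
Find F(x,y) such that ∂F/∂x = M, ∂F/∂y = N
Solution: sin(x)·y + 5x·cos(y) = C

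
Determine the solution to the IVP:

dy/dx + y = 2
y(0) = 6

General solution: y = 2 + Ce^(-x)
Applying y(0) = 6: C = 6 - 2 = 4
Particular solution: y = 2 + 4e^(-x)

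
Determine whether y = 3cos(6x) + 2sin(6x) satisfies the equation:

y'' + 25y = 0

Verification:
y'' = -108cos(6x) - 72sin(6x)
y'' + 25y ≠ 0 (frequency mismatch: got 36 instead of 25)

No, it is not a solution.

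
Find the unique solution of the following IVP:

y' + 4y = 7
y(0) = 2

General solution: y = 7/4 + Ce^(-4x)
Applying y(0) = 2: C = 2 - 7/4 = 1/4
Particular solution: y = 7/4 + (1/4)e^(-4x)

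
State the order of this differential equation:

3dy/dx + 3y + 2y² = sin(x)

The order is 1 (highest derivative is of order 1).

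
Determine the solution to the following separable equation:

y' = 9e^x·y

Separating variables and integrating:
ln|y| = 9e^x + C

General solution: y = Ce^(9e^x)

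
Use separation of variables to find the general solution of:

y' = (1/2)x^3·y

Separating variables and integrating:
ln|y| = x^4/8 + C

General solution: y = Ce^(x^4/8)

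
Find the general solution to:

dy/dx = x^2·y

Separating variables and integrating:
ln|y| = x^3/3 + C

General solution: y = Ce^(x^3/3)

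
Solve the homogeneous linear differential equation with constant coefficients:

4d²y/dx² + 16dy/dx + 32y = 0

Characteristic equation: 4r² + 16r + 32 = 0
Divide by 4: r² + 4r + 8 = 0
Roots: r = -2 ± 2i (complex conjugates)
General solution: y = e^(-2x)(C₁cos(2x) + C₂sin(2x))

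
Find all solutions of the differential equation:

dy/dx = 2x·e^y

Separating variables and integrating:
-e^(-y) = x² + C

General solution: y = -ln(C - x²)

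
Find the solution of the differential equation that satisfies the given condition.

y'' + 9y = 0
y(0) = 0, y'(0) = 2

General solution: y = C₁cos(3x) + C₂sin(3x)
Complex roots r = ±3i
Applying ICs: C₁ = 0, C₂ = 2/3
Particular solution: y = (2/3)sin(3x)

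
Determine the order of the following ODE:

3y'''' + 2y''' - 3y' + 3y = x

The order is 4 (highest derivative is of order 4).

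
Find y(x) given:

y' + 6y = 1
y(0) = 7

General solution: y = 1/6 + Ce^(-6x)
Applying y(0) = 7: C = 7 - 1/6 = 41/6
Particular solution: y = 1/6 + (41/6)e^(-6x)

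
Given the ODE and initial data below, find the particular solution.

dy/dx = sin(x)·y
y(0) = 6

General solution: y = Ce^(-cos(x))
Applying IC y(0) = 6:
Particular solution: y = 6e^(1-cos(x))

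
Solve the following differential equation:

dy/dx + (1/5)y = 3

Using integrating factor method:

General solution: y = 15 + Ce^(-x/5)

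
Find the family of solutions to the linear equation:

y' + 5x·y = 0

Using integrating factor method:

General solution: y = Ce^(-5x^2/2)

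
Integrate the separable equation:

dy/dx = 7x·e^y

Separating variables and integrating:
-e^(-y) = 7x²/2 + C

General solution: y = -ln(C - 7x²/2)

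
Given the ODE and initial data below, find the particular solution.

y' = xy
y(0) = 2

General solution: y = Ce^(x²/2)
Applying IC y(0) = 2:
Particular solution: y = 2e^(x²/2)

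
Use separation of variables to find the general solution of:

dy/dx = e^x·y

Separating variables and integrating:
ln|y| = e^x + C

General solution: y = Ce^(e^x)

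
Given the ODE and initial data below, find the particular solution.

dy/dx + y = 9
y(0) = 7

General solution: y = 9 + Ce^(-x)
Applying y(0) = 7: C = 7 - 9 = -2
Particular solution: y = 9 - 2e^(-x)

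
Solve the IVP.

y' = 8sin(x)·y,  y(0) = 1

General solution: y = Ce^(-8cos(x))
Applying IC y(0) = 1:
Particular solution: y = e^(8(1-cos(x)))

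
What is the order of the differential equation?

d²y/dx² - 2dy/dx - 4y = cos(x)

The order is 2 (highest derivative is of order 2).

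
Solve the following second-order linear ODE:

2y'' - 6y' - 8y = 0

Characteristic equation: 2r² - 6r - 8 = 0
Divide by 2: r² - 3r - 4 = 0
Roots: r = 4, -1 (distinct real)
General solution: y = C₁e^(4x) + C₂e^(-x)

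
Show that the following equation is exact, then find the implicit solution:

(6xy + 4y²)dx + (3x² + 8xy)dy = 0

Verify exactness: ∂M/∂y = ∂N/∂x ✓
Find F(x,y) such that ∂F/∂x = M, ∂F/∂y = N
Solution: 3x²y + 4xy² = C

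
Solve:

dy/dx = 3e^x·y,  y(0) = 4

General solution: y = Ce^(3e^x)
Applying IC y(0) = 4:
Particular solution: y = 4e^(3(e^x - 1))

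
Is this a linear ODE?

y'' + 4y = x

Yes. Linear (y and its derivatives appear to the first power only, no products of y terms)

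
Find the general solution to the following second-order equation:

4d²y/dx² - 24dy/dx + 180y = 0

Characteristic equation: 4r² - 24r + 180 = 0
Divide by 4: r² - 6r + 45 = 0
Roots: r = 3 ± 6i (complex conjugates)
General solution: y = e^(3x)(C₁cos(6x) + C₂sin(6x))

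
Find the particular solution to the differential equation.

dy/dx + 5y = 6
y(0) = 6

General solution: y = 6/5 + Ce^(-5x)
Applying y(0) = 6: C = 6 - 6/5 = 24/5
Particular solution: y = 6/5 + (24/5)e^(-5x)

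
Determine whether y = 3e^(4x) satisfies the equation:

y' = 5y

Verification:
y = 3e^(4x)
y' = 12e^(4x)
But 5y = 15e^(4x)
y' ≠ 5y — the derivative does not match

No, it is not a solution.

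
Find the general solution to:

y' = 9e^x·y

Separating variables and integrating:
ln|y| = 9e^x + C

General solution: y = Ce^(9e^x)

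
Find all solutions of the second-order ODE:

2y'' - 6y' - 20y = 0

Characteristic equation: 2r² - 6r - 20 = 0
Divide by 2: r² - 3r - 10 = 0
Roots: r = 5, -2 (distinct real)
General solution: y = C₁e^(5x) + C₂e^(-2x)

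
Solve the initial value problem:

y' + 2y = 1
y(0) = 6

General solution: y = 1/2 + Ce^(-2x)
Applying y(0) = 6: C = 6 - 1/2 = 11/2
Particular solution: y = 1/2 + (11/2)e^(-2x)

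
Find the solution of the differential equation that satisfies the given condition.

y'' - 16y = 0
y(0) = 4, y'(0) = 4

General solution: y = C₁e^(4x) + C₂e^(-4x)
Applying ICs: C₁ = 5/2, C₂ = 3/2
Particular solution: y = (5/2)e^(4x) + (3/2)e^(-4x)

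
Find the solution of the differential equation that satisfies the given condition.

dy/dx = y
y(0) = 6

General solution: y = Ce^x
Applying IC y(0) = 6:
Particular solution: y = 6e^x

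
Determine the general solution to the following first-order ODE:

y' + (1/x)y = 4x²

Using integrating factor method:

General solution: y = x^3 + C/x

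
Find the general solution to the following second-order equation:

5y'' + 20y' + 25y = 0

Characteristic equation: 5r² + 20r + 25 = 0
Divide by 5: r² + 4r + 5 = 0
Roots: r = -2 ± i (complex conjugates)
General solution: y = e^(-2x)(C₁cos(x) + C₂sin(x))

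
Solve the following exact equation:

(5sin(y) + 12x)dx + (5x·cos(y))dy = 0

Verify exactness: ∂M/∂y = ∂N/∂x ✓
Find F(x,y) such that ∂F/∂x = M, ∂F/∂y = N
Solution: 5x·sin(y) + 6x² = C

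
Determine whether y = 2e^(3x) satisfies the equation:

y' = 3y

Verification:
y = 2e^(3x)
y' = 6e^(3x)
3y = 6e^(3x)
y' = 3y ✓

Yes, it is a solution.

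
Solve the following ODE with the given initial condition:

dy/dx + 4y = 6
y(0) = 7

General solution: y = 3/2 + Ce^(-4x)
Applying y(0) = 7: C = 7 - 3/2 = 11/2
Particular solution: y = 3/2 + (11/2)e^(-4x)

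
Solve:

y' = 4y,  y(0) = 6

General solution: y = Ce^(4x)
Applying IC y(0) = 6:
Particular solution: y = 6e^(4x)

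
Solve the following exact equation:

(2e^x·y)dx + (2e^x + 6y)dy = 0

Verify exactness: ∂M/∂y = ∂N/∂x ✓
Find F(x,y) such that ∂F/∂x = M, ∂F/∂y = N
Solution: 2e^x·y + 3y² = C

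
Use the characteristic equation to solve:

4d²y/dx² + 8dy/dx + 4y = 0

Characteristic equation: 4r² + 8r + 4 = 0
Divide by 4: r² + 2r + 1 = 0
Factored: (r + 1)² = 0
Repeated root: r = -1
General solution: y = (C₁ + C₂x)e^(-x)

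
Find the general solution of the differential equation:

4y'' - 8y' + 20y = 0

Characteristic equation: 4r² - 8r + 20 = 0
Divide by 4: r² - 2r + 5 = 0
Roots: r = 1 ± 2i (complex conjugates)
General solution: y = e^x(C₁cos(2x) + C₂sin(2x))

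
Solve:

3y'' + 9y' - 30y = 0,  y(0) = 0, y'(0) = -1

General solution: y = C₁e^(2x) + C₂e^(-5x)
Applying ICs: C₁ = -1/7, C₂ = 1/7
Particular solution: y = -(1/7)e^(2x) + (1/7)e^(-5x)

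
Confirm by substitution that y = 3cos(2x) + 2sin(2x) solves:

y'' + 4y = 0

Verification:
y'' = -12cos(2x) - 8sin(2x)
y'' + 4y = 0 ✓

Yes, it is a solution.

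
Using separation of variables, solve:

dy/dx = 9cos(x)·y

Separating variables and integrating:
ln|y| = 9sin(x) + C

General solution: y = Ce^(9sin(x))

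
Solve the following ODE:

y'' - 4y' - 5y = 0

Characteristic equation: r² - 4r - 5 = 0
Roots: r = 5, -1 (distinct real)
General solution: y = C₁e^(5x) + C₂e^(-x)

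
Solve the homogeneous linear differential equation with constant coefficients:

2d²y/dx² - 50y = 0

Characteristic equation: 2r² - 50 = 0
Divide by 2: r² - 25 = 0
Roots: r = 5, -5 (distinct real)
General solution: y = C₁e^(5x) + C₂e^(-5x)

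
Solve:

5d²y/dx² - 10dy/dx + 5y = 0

Characteristic equation: 5r² - 10r + 5 = 0
Divide by 5: r² - 2r + 1 = 0
Factored: (r - 1)² = 0
Repeated root: r = 1
General solution: y = (C₁ + C₂x)e^x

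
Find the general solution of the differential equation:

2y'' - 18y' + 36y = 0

Characteristic equation: 2r² - 18r + 36 = 0
Divide by 2: r² - 9r + 18 = 0
Roots: r = 6, 3 (distinct real)
General solution: y = C₁e^(6x) + C₂e^(3x)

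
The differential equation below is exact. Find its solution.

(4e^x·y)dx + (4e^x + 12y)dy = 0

Verify exactness: ∂M/∂y = ∂N/∂x ✓
Find F(x,y) such that ∂F/∂x = M, ∂F/∂y = N
Solution: 4e^x·y + 6y² = C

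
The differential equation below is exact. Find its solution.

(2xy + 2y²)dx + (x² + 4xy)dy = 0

Verify exactness: ∂M/∂y = ∂N/∂x ✓
Find F(x,y) such that ∂F/∂x = M, ∂F/∂y = N
Solution: x²y + 2xy² = C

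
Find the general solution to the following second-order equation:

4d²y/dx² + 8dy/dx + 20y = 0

Characteristic equation: 4r² + 8r + 20 = 0
Divide by 4: r² + 2r + 5 = 0
Roots: r = -1 ± 2i (complex conjugates)
General solution: y = e^(-x)(C₁cos(2x) + C₂sin(2x))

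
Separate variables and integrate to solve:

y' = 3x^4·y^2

Separating variables and integrating:
-1/y = 3x^5/5 + C

General solution: y^-1 = (-3/5)x^5 + C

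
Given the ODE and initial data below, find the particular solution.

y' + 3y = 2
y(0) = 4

General solution: y = 2/3 + Ce^(-3x)
Applying y(0) = 4: C = 4 - 2/3 = 10/3
Particular solution: y = 2/3 + (10/3)e^(-3x)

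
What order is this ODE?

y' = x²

The order is 1 (highest derivative is of order 1).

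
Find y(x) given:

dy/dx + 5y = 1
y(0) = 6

General solution: y = 1/5 + Ce^(-5x)
Applying y(0) = 6: C = 6 - 1/5 = 29/5
Particular solution: y = 1/5 + (29/5)e^(-5x)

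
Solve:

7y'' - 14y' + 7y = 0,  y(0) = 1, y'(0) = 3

General solution: y = (C₁ + C₂x)e^x
Repeated root r = 1
Applying ICs: C₁ = 1, C₂ = 2
Particular solution: y = (1 + 2x)e^x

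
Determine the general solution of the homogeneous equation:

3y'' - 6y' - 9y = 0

Characteristic equation: 3r² - 6r - 9 = 0
Divide by 3: r² - 2r - 3 = 0
Roots: r = 3, -1 (distinct real)
General solution: y = C₁e^(3x) + C₂e^(-x)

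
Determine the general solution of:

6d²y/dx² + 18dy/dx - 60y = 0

Characteristic equation: 6r² + 18r - 60 = 0
Divide by 6: r² + 3r - 10 = 0
Roots: r = 2, -5 (distinct real)
General solution: y = C₁e^(2x) + C₂e^(-5x)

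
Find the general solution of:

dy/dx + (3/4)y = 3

Using integrating factor method:

General solution: y = 4 + Ce^(-3x/4)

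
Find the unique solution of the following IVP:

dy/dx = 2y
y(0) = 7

General solution: y = Ce^(2x)
Applying IC y(0) = 7:
Particular solution: y = 7e^(2x)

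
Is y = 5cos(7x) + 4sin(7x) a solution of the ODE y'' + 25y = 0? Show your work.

Verification:
y'' = -245cos(7x) - 196sin(7x)
y'' + 25y ≠ 0 (frequency mismatch: got 49 instead of 25)

No, it is not a solution.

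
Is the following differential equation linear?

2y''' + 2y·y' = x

No. Nonlinear (product y·y')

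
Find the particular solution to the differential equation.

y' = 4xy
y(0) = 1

General solution: y = Ce^(2x²)
Applying IC y(0) = 1:
Particular solution: y = e^(2x²)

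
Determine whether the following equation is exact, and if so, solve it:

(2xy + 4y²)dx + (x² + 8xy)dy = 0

Verify exactness: ∂M/∂y = ∂N/∂x ✓
Find F(x,y) such that ∂F/∂x = M, ∂F/∂y = N
Solution: x²y + 4xy² = C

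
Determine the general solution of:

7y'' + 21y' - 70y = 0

Characteristic equation: 7r² + 21r - 70 = 0
Divide by 7: r² + 3r - 10 = 0
Roots: r = 2, -5 (distinct real)
General solution: y = C₁e^(2x) + C₂e^(-5x)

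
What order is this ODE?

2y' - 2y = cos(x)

The order is 1 (highest derivative is of order 1).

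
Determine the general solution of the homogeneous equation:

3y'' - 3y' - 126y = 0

Characteristic equation: 3r² - 3r - 126 = 0
Divide by 3: r² - r - 42 = 0
Roots: r = 7, -6 (distinct real)
General solution: y = C₁e^(7x) + C₂e^(-6x)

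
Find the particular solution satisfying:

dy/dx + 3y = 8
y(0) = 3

General solution: y = 8/3 + Ce^(-3x)
Applying y(0) = 3: C = 3 - 8/3 = 1/3
Particular solution: y = 8/3 + (1/3)e^(-3x)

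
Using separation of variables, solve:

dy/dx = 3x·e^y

Separating variables and integrating:
-e^(-y) = 3x²/2 + C

General solution: y = -ln(C - 3x²/2)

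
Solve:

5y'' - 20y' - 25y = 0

Characteristic equation: 5r² - 20r - 25 = 0
Divide by 5: r² - 4r - 5 = 0
Roots: r = 5, -1 (distinct real)
General solution: y = C₁e^(5x) + C₂e^(-x)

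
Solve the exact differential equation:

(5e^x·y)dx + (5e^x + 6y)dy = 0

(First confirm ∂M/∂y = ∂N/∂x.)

Verify exactness: ∂M/∂y = ∂N/∂x ✓
Find F(x,y) such that ∂F/∂x = M, ∂F/∂y = N
Solution: 5e^x·y + 3y² = C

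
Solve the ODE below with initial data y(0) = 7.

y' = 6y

General solution: y = Ce^(6x)
Applying IC y(0) = 7:
Particular solution: y = 7e^(6x)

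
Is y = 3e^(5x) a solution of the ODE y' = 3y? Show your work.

Verification:
y = 3e^(5x)
y' = 15e^(5x)
But 3y = 9e^(5x)
y' ≠ 3y — the derivative does not match

No, it is not a solution.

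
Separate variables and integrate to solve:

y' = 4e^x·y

Separating variables and integrating:
ln|y| = 4e^x + C

General solution: y = Ce^(4e^x)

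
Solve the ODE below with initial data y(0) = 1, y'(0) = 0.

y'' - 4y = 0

General solution: y = C₁e^(2x) + C₂e^(-2x)
Applying ICs: C₁ = 1/2, C₂ = 1/2
Particular solution: y = (1/2)e^(2x) + (1/2)e^(-2x)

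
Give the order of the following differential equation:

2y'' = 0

The order is 2 (highest derivative is of order 2).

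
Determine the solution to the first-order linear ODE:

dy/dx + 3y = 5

Using integrating factor method:

General solution: y = 5/3 + Ce^(-3x)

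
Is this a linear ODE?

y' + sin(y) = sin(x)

No. Nonlinear (sin(y) is nonlinear in y)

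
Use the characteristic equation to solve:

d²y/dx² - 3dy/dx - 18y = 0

Characteristic equation: r² - 3r - 18 = 0
Roots: r = 6, -3 (distinct real)
General solution: y = C₁e^(6x) + C₂e^(-3x)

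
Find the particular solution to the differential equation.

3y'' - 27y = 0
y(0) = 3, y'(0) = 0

General solution: y = C₁e^(3x) + C₂e^(-3x)
Applying ICs: C₁ = 3/2, C₂ = 3/2
Particular solution: y = (3/2)e^(3x) + (3/2)e^(-3x)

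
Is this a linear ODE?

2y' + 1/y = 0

No. Nonlinear (1/y term)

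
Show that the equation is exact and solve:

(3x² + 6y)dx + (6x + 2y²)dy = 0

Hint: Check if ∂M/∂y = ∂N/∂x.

Verify exactness: ∂M/∂y = ∂N/∂x ✓
Find F(x,y) such that ∂F/∂x = M, ∂F/∂y = N
Solution: x³ + 6xy + 2y³/3 = C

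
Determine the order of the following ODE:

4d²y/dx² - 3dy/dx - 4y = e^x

The order is 2 (highest derivative is of order 2).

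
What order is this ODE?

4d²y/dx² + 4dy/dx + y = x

The order is 2 (highest derivative is of order 2).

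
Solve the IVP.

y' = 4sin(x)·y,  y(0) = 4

General solution: y = Ce^(-4cos(x))
Applying IC y(0) = 4:
Particular solution: y = 4e^(4(1-cos(x)))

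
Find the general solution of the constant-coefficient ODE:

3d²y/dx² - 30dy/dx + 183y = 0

Characteristic equation: 3r² - 30r + 183 = 0
Divide by 3: r² - 10r + 61 = 0
Roots: r = 5 ± 6i (complex conjugates)
General solution: y = e^(5x)(C₁cos(6x) + C₂sin(6x))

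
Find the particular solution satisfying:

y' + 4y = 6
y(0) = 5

General solution: y = 3/2 + Ce^(-4x)
Applying y(0) = 5: C = 5 - 3/2 = 7/2
Particular solution: y = 3/2 + (7/2)e^(-4x)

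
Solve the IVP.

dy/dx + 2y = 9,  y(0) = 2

General solution: y = 9/2 + Ce^(-2x)
Applying y(0) = 2: C = 2 - 9/2 = -5/2
Particular solution: y = 9/2 - (5/2)e^(-2x)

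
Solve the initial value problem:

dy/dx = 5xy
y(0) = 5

General solution: y = Ce^(5x²/2)
Applying IC y(0) = 5:
Particular solution: y = 5e^(5x²/2)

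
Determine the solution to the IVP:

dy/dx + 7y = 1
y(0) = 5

General solution: y = 1/7 + Ce^(-7x)
Applying y(0) = 5: C = 5 - 1/7 = 34/7
Particular solution: y = 1/7 + (34/7)e^(-7x)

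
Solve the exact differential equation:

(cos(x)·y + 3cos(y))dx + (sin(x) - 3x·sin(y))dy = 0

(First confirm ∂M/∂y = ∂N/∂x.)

Verify exactness: ∂M/∂y = ∂N/∂x ✓
Find F(x,y) such that ∂F/∂x = M, ∂F/∂y = N
Solution: sin(x)·y + 3x·cos(y) = C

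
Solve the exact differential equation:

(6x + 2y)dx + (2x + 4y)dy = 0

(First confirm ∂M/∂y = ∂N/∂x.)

Verify exactness: ∂M/∂y = ∂N/∂x ✓
Find F(x,y) such that ∂F/∂x = M, ∂F/∂y = N
Solution: 3x² + 2xy + 2y² = C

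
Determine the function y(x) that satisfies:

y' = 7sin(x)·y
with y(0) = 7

General solution: y = Ce^(-7cos(x))
Applying IC y(0) = 7:
Particular solution: y = 7e^(7(1-cos(x)))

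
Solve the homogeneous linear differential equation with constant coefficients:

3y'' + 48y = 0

Characteristic equation: 3r² + 48 = 0
Divide by 3: r² + 16 = 0
Roots: r = ±4i (complex conjugates)
General solution: y = C₁cos(4x) + C₂sin(4x)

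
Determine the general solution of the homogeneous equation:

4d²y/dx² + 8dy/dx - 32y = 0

Characteristic equation: 4r² + 8r - 32 = 0
Divide by 4: r² + 2r - 8 = 0
Roots: r = 2, -4 (distinct real)
General solution: y = C₁e^(2x) + C₂e^(-4x)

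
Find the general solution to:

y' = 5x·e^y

Separating variables and integrating:
-e^(-y) = 5x²/2 + C

General solution: y = -ln(C - 5x²/2)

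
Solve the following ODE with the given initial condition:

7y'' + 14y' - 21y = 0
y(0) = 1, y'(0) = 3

General solution: y = C₁e^x + C₂e^(-3x)
Applying ICs: C₁ = 3/2, C₂ = -1/2
Particular solution: y = (3/2)e^x - (1/2)e^(-3x)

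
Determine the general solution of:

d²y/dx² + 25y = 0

Characteristic equation: r² + 25 = 0
Roots: r = ±5i (complex conjugates)
General solution: y = C₁cos(5x) + C₂sin(5x)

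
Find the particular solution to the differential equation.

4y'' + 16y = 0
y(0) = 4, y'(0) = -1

General solution: y = C₁cos(2x) + C₂sin(2x)
Complex roots r = ±2i
Applying ICs: C₁ = 4, C₂ = -1/2
Particular solution: y = 4cos(2x) - (1/2)sin(2x)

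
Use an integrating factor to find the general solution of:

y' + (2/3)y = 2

Using integrating factor method:

General solution: y = 3 + Ce^(-2x/3)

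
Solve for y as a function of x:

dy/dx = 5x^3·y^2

Separating variables and integrating:
-1/y = 5x^4/4 + C

General solution: y^-1 = (-5/4)x^4 + C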